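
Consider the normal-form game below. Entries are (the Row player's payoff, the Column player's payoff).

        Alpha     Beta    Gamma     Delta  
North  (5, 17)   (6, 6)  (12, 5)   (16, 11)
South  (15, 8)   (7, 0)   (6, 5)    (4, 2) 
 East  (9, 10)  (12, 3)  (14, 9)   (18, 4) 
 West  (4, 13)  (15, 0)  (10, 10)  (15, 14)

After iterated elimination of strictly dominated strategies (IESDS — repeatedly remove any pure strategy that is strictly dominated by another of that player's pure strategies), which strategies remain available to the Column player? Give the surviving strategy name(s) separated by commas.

The Row player's strategy North is strictly dominated by East (Alpha: 9>5, Beta: 12>6, Gamma: 14>12, Delta: 18>16) and is removed.
For the Column player, Alpha strictly dominates Beta on the remaining rows (South: 8>0, East: 10>3, West: 13>0); eliminate Beta.
The Row player's strategy West is strictly dominated by East (Alpha: 9>4, Gamma: 14>10, Delta: 18>15) and is removed.
The Column player's strategy Gamma is strictly dominated by Alpha (South: 8>5, East: 10>9) and is removed.
Column Delta is eliminated: Alpha beats it against every remaining row (South: 8>2, East: 10>4).
For the Row player, South strictly dominates East on the remaining columns (Alpha: 15>9); eliminate East.
Among the remaining strategies, none is strictly dominated by another pure strategy of the same player, so the elimination stops.
Surviving strategies — the Row player: {South}; the Column player: {Alpha}.

Alpha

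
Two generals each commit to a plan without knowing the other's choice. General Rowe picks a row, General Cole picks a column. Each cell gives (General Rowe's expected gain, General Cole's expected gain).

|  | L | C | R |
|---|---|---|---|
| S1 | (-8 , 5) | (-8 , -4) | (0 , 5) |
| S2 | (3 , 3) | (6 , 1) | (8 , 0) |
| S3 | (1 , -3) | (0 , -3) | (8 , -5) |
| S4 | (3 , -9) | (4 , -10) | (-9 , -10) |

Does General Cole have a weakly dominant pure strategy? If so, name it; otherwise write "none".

L

L vs C: S1: 5>-4, S2: 3>1, S3: -3=-3, S4: -9>-10.
L vs R: S1: 5=5, S2: 3>0, S3: -3>-5, S4: -9>-10.
L is at least as good as every other strategy against every opponent action, so it is weakly dominant.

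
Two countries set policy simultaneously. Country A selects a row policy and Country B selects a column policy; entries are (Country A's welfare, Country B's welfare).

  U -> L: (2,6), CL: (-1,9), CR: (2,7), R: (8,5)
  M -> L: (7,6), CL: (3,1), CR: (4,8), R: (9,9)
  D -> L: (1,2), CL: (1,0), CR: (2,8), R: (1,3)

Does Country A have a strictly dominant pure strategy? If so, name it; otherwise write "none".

M

M vs U: L: 7>2, CL: 3>-1, CR: 4>2, R: 9>8.
M vs D: L: 7>1, CL: 3>1, CR: 4>2, R: 9>1.
M strictly beats every other strategy against every opponent action, so it is strictly dominant.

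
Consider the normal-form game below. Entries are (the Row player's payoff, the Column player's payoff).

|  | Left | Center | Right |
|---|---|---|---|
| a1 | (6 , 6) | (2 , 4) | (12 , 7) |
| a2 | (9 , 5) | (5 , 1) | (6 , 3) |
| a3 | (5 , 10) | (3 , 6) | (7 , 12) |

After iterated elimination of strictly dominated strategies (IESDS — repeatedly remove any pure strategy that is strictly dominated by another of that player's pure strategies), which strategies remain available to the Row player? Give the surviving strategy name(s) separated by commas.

For the Column player, Left strictly dominates Center on the remaining rows (a1: 6>4, a2: 5>1, a3: 10>6); eliminate Center.
For the Row player, a1 strictly dominates a3 on the remaining columns (Left: 6>5, Right: 12>7); eliminate a3.
Among the remaining strategies, none is strictly dominated by another pure strategy of the same player, so the elimination stops.
Surviving strategies — the Row player: {a1, a2}; the Column player: {Left, Right}.

a1, a2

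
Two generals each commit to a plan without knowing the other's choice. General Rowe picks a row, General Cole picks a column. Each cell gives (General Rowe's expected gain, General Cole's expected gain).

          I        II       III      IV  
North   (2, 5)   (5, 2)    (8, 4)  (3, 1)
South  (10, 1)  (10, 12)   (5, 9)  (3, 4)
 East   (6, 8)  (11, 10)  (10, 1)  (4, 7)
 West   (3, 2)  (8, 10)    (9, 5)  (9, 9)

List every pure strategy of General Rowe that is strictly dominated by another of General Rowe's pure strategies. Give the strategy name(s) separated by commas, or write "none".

North is strictly dominated by East (I: 6>2, II: 11>5, III: 10>8, IV: 4>3).
Nothing dominates South: North at I (10>2); East at I (10>6); West at I (10>3).
Nothing dominates East: North at I (6>2); South at II (11>10); West at I (6>3).
Nothing dominates West: North at I (3>2); South at III (9>5); East at IV (9>4).

North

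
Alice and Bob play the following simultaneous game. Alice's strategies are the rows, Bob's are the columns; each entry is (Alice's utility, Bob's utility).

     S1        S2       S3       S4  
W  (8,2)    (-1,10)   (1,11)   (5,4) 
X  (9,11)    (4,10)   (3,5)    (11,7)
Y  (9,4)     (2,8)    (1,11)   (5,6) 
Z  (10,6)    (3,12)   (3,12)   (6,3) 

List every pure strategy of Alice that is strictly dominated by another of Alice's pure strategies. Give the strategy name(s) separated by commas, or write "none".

W, Y

W is strictly dominated by X (S1: 9>8, S2: 4>-1, S3: 3>1, S4: 11>5).
X is not dominated — it holds its own against W at S1 (9>8); Y at S1 (9=9); Z at S2 (4>3).
Y: dominated, since Z does at least as well everywhere (S1: 10>9, S2: 3>2, S3: 3>1, S4: 6>5).
Nothing dominates Z: W at S1 (10>8); X at S1 (10>9); Y at S1 (10>9).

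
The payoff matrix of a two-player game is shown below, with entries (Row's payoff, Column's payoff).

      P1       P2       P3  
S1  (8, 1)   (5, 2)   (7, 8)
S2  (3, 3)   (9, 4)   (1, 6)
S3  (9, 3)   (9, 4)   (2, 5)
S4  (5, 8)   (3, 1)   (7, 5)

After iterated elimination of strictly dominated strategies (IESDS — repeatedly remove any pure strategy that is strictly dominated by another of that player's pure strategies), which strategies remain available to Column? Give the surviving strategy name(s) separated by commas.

For Column, P3 strictly dominates P2 on the remaining rows (S1: 8>2, S2: 6>4, S3: 5>4, S4: 5>1); eliminate P2.
For Row, S1 strictly dominates S2 on the remaining columns (P1: 8>3, P3: 7>1); eliminate S2.
Among the remaining strategies, none is strictly dominated by another pure strategy of the same player, so the elimination stops.
Surviving strategies — Row: {S1, S3, S4}; Column: {P1, P3}.

P1, P3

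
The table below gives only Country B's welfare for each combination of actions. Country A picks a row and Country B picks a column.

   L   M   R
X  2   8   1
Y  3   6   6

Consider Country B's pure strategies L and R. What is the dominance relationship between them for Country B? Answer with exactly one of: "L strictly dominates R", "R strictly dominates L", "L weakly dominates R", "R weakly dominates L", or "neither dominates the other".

Compare L to R across every action of Country A: X: 2>1, Y: 3<6.
L does better at X but worse at Y; neither strategy dominates the other.

neither dominates the other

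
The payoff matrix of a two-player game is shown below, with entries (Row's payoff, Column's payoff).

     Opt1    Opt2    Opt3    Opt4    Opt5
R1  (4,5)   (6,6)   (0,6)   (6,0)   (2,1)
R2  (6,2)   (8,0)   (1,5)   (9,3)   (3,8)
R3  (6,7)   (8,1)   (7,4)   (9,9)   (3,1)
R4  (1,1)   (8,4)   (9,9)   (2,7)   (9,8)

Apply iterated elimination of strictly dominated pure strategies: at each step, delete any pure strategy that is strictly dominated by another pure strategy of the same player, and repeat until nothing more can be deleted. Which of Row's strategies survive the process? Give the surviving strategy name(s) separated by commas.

R2, R3, R4

Row's strategy R1 is strictly dominated by R2 (Opt1: 6>4, Opt2: 8>6, Opt3: 1>0, Opt4: 9>6, Opt5: 3>2) and is removed.
Column Opt1 is eliminated: Opt4 beats it against every remaining row (R2: 3>2, R3: 9>7, R4: 7>1).
Column Opt2 is eliminated: Opt3 beats it against every remaining row (R2: 5>0, R3: 4>1, R4: 9>4).
Among the remaining strategies, none is strictly dominated by another pure strategy of the same player, so the elimination stops.
Surviving strategies — Row: {R2, R3, R4}; Column: {Opt3, Opt4, Opt5}.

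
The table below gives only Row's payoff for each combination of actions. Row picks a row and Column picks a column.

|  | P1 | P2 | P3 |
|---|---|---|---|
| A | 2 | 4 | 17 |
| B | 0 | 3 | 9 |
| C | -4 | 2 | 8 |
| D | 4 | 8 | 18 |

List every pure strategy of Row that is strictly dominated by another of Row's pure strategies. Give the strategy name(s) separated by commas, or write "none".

D strictly dominates A — P1: 4>2, P2: 8>4, P3: 18>17.
B is strictly dominated by A (P1: 2>0, P2: 4>3, P3: 17>9).
C is strictly dominated by A (P1: 2>-4, P2: 4>2, P3: 17>8).
Nothing dominates D: A at P1 (4>2); B at P1 (4>0); C at P1 (4>-4).

A, B, C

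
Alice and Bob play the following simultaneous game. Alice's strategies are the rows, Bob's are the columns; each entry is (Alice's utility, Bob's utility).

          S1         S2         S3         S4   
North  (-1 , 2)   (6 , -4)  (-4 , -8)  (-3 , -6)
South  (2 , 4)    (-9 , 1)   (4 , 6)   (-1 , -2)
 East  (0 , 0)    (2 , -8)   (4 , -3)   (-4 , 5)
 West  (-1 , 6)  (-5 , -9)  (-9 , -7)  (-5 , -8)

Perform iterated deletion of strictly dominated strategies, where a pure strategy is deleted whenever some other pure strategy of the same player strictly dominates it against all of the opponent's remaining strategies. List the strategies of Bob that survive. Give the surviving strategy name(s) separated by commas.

Alice's strategy West is strictly dominated by East (S1: 0>-1, S2: 2>-5, S3: 4>-9, S4: -4>-5) and is removed.
Bob's strategy S2 is strictly dominated by S1 (North: 2>-4, South: 4>1, East: 0>-8) and is removed.
For Alice, South strictly dominates North on the remaining columns (S1: 2>-1, S3: 4>-4, S4: -1>-3); eliminate North.
Among the remaining strategies, none is strictly dominated by another pure strategy of the same player, so the elimination stops.
Surviving strategies — Alice: {South, East}; Bob: {S1, S3, S4}.

S1, S3, S4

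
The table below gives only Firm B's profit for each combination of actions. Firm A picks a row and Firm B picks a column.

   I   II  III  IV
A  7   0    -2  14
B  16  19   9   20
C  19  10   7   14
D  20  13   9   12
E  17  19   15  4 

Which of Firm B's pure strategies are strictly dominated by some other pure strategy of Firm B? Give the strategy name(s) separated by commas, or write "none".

III

I: no other strategy beats it everywhere (II at A (7>0); III at A (7>-2); IV at C (19>14)).
II is not dominated — it holds its own against I at B (19>16); III at A (0>-2); IV at D (13>12).
III is strictly dominated by I (A: 7>-2, B: 16>9, C: 19>7, D: 20>9, E: 17>15).
Nothing dominates IV: I at A (14>7); II at A (14>0); III at A (14>-2).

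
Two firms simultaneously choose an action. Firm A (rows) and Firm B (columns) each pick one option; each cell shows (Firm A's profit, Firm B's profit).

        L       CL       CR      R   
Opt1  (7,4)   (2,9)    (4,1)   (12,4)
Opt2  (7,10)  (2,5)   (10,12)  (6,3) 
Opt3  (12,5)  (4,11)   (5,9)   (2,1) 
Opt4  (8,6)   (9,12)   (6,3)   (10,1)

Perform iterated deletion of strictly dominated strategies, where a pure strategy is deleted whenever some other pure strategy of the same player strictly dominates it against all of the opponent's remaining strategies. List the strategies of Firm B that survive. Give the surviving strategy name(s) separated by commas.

L, CL, CR

For Firm B, CL strictly dominates R on the remaining rows (Opt1: 9>4, Opt2: 5>3, Opt3: 11>1, Opt4: 12>1); eliminate R.
Firm A's strategy Opt1 is strictly dominated by Opt3 (L: 12>7, CL: 4>2, CR: 5>4) and is removed.
Among the remaining strategies, none is strictly dominated by another pure strategy of the same player, so the elimination stops.
Surviving strategies — Firm A: {Opt2, Opt3, Opt4}; Firm B: {L, CL, CR}.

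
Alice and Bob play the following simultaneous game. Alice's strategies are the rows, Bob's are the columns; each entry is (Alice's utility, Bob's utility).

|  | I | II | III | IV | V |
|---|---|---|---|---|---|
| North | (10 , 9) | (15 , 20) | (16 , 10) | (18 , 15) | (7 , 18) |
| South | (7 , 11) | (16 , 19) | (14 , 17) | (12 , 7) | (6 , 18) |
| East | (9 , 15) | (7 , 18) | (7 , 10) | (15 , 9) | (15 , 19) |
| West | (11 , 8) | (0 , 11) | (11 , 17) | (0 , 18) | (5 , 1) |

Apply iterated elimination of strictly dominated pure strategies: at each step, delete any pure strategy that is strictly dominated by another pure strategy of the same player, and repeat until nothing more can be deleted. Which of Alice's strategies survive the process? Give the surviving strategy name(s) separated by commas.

For Bob, II strictly dominates I on the remaining rows (North: 20>9, South: 19>11, East: 18>15, West: 11>8); eliminate I.
For Alice, North strictly dominates West on the remaining columns (II: 15>0, III: 16>11, IV: 18>0, V: 7>5); eliminate West.
Column III is eliminated: II beats it against every remaining row (North: 20>10, South: 19>17, East: 18>10).
Column IV is eliminated: II beats it against every remaining row (North: 20>15, South: 19>7, East: 18>9).
Among the remaining strategies, none is strictly dominated by another pure strategy of the same player, so the elimination stops.
Surviving strategies — Alice: {North, South, East}; Bob: {II, V}.

North, South, East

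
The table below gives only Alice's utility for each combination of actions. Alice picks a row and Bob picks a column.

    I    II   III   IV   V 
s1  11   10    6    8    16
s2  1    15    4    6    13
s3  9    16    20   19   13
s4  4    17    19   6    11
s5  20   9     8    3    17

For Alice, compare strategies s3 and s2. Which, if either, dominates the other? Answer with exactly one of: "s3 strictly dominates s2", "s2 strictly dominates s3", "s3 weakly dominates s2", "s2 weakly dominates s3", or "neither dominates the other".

s3 weakly dominates s2

s3's payoffs vs s2's, by Bob's action — I: 9>1, II: 16>15, III: 20>4, IV: 19>6, V: 13=13.
s3 is at least as good everywhere and strictly better somewhere (tied only at V), so s3 weakly but not strictly dominates s2.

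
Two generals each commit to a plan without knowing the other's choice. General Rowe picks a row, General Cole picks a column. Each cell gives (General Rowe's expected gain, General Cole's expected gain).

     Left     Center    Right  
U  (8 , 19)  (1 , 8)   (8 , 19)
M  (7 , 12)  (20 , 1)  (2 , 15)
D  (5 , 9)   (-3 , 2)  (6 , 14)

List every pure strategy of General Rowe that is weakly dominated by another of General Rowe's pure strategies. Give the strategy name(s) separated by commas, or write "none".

D

Nothing dominates U: M at Left (8>7); D at Left (8>5).
Nothing dominates M: U at Center (20>1); D at Left (7>5).
U weakly dominates D — Left: 8>5, Center: 1>-3, Right: 8>6.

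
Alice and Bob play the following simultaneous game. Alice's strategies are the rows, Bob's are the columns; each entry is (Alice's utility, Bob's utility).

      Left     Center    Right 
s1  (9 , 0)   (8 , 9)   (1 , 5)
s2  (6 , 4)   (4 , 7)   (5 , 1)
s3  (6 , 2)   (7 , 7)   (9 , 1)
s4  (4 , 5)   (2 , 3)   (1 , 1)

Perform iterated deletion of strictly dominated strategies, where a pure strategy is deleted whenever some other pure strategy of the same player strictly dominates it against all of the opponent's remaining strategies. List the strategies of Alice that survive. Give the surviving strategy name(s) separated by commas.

Row s4 is eliminated: s2 beats it against every remaining column (Left: 6>4, Center: 4>2, Right: 5>1).
Bob's strategy Left is strictly dominated by Center (s1: 9>0, s2: 7>4, s3: 7>2) and is removed.
Row s2 is eliminated: s3 beats it against every remaining column (Center: 7>4, Right: 9>5).
Bob's strategy Right is strictly dominated by Center (s1: 9>5, s3: 7>1) and is removed.
Row s3 is eliminated: s1 beats it against every remaining column (Center: 8>7).
Among the remaining strategies, none is strictly dominated by another pure strategy of the same player, so the elimination stops.
Surviving strategies — Alice: {s1}; Bob: {Center}.

s1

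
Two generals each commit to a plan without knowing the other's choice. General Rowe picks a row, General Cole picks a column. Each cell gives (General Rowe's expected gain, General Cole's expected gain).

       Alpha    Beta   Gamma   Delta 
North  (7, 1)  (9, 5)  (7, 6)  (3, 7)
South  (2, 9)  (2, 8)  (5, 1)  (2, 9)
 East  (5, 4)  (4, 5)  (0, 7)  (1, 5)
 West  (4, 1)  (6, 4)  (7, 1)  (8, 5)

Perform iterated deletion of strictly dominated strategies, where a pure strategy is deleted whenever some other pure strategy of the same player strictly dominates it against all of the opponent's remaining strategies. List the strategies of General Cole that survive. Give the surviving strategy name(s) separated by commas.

Delta

General Rowe's strategy South is strictly dominated by North (Alpha: 7>2, Beta: 9>2, Gamma: 7>5, Delta: 3>2) and is removed.
General Rowe's strategy East is strictly dominated by North (Alpha: 7>5, Beta: 9>4, Gamma: 7>0, Delta: 3>1) and is removed.
General Cole's strategy Alpha is strictly dominated by Beta (North: 5>1, West: 4>1) and is removed.
General Cole's strategy Beta is strictly dominated by Delta (North: 7>5, West: 5>4) and is removed.
For General Cole, Delta strictly dominates Gamma on the remaining rows (North: 7>6, West: 5>1); eliminate Gamma.
General Rowe's strategy North is strictly dominated by West (Delta: 8>3) and is removed.
Among the remaining strategies, none is strictly dominated by another pure strategy of the same player, so the elimination stops.
Surviving strategies — General Rowe: {West}; General Cole: {Delta}.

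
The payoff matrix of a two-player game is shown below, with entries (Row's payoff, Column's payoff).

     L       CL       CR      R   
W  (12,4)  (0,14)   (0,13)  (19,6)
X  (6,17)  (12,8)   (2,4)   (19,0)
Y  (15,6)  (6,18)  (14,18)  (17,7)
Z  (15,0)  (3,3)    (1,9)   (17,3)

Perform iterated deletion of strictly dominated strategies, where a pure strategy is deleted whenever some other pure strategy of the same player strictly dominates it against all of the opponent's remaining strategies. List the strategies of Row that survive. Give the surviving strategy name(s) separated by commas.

X, Y, Z

Column R is eliminated: CR beats it against every remaining row (W: 13>6, X: 4>0, Y: 18>7, Z: 9>3).
For Row, Y strictly dominates W on the remaining columns (L: 15>12, CL: 6>0, CR: 14>0); eliminate W.
Among the remaining strategies, none is strictly dominated by another pure strategy of the same player, so the elimination stops.
Surviving strategies — Row: {X, Y, Z}; Column: {L, CL, CR}.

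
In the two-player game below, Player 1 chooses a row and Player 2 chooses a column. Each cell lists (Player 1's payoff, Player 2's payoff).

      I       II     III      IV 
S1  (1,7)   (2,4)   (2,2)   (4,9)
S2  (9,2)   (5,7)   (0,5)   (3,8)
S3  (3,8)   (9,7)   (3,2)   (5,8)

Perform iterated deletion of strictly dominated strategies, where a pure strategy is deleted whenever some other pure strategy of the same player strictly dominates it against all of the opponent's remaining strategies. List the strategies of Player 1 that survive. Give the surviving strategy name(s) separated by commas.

S2, S3

Row S1 is eliminated: S3 beats it against every remaining column (I: 3>1, II: 9>2, III: 3>2, IV: 5>4).
Player 2's strategy II is strictly dominated by IV (S2: 8>7, S3: 8>7) and is removed.
Player 2's strategy III is strictly dominated by IV (S2: 8>5, S3: 8>2) and is removed.
Among the remaining strategies, none is strictly dominated by another pure strategy of the same player, so the elimination stops.
Surviving strategies — Player 1: {S2, S3}; Player 2: {I, IV}.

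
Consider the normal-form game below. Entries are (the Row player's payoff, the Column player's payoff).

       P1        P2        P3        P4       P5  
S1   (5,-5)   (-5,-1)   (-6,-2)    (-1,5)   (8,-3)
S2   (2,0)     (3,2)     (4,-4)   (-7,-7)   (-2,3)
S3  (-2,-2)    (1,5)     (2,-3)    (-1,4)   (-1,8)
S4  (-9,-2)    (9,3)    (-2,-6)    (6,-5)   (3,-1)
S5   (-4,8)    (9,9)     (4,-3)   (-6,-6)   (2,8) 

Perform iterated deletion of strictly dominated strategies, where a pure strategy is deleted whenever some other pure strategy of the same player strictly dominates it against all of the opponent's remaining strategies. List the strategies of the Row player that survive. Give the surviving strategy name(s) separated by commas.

Column P1 is eliminated: P2 beats it against every remaining row (S1: -1>-5, S2: 2>0, S3: 5>-2, S4: 3>-2, S5: 9>8).
Column P3 is eliminated: P2 beats it against every remaining row (S1: -1>-2, S2: 2>-4, S3: 5>-3, S4: 3>-6, S5: 9>-3).
The Row player's strategy S2 is strictly dominated by S4 (P2: 9>3, P4: 6>-7, P5: 3>-2) and is removed.
The Row player's strategy S3 is strictly dominated by S4 (P2: 9>1, P4: 6>-1, P5: 3>-1) and is removed.
The Column player's strategy P5 is strictly dominated by P2 (S1: -1>-3, S4: 3>-1, S5: 9>8) and is removed.
The Row player's strategy S1 is strictly dominated by S4 (P2: 9>-5, P4: 6>-1) and is removed.
The Column player's strategy P4 is strictly dominated by P2 (S4: 3>-5, S5: 9>-6) and is removed.
Among the remaining strategies, none is strictly dominated by another pure strategy of the same player, so the elimination stops.
Surviving strategies — the Row player: {S4, S5}; the Column player: {P2}.

S4, S5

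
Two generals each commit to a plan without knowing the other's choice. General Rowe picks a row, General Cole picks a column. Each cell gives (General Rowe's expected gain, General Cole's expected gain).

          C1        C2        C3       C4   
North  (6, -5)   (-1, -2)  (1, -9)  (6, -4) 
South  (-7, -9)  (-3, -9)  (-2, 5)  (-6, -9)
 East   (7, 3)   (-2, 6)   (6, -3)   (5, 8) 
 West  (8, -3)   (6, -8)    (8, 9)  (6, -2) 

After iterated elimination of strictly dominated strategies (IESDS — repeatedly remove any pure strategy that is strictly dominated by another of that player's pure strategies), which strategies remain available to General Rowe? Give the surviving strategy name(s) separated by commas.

General Rowe's strategy South is strictly dominated by North (C1: 6>-7, C2: -1>-3, C3: 1>-2, C4: 6>-6) and is removed.
General Rowe's strategy East is strictly dominated by West (C1: 8>7, C2: 6>-2, C3: 8>6, C4: 6>5) and is removed.
Column C1 is eliminated: C4 beats it against every remaining row (North: -4>-5, West: -2>-3).
Among the remaining strategies, none is strictly dominated by another pure strategy of the same player, so the elimination stops.
Surviving strategies — General Rowe: {North, West}; General Cole: {C2, C3, C4}.

North, West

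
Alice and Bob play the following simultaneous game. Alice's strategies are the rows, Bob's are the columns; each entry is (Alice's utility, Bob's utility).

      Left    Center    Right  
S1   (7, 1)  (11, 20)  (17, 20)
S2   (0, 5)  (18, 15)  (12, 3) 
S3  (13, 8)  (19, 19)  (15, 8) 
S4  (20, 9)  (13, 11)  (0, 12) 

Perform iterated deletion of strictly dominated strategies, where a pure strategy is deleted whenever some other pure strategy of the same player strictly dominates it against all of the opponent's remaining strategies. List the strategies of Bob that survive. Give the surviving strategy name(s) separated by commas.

Row S2 is eliminated: S3 beats it against every remaining column (Left: 13>0, Center: 19>18, Right: 15>12).
Column Left is eliminated: Center beats it against every remaining row (S1: 20>1, S3: 19>8, S4: 11>9).
For Alice, S3 strictly dominates S4 on the remaining columns (Center: 19>13, Right: 15>0); eliminate S4.
Among the remaining strategies, none is strictly dominated by another pure strategy of the same player, so the elimination stops.
Surviving strategies — Alice: {S1, S3}; Bob: {Center, Right}.

Center, Right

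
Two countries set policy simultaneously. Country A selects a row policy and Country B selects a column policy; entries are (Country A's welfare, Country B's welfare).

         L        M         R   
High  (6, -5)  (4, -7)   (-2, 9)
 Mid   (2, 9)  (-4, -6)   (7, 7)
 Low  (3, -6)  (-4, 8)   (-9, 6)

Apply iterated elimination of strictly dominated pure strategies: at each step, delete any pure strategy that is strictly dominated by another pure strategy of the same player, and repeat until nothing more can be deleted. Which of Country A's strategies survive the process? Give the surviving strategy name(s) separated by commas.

High, Mid

Row Low is eliminated: High beats it against every remaining column (L: 6>3, M: 4>-4, R: -2>-9).
For Country B, L strictly dominates M on the remaining rows (High: -5>-7, Mid: 9>-6); eliminate M.
Among the remaining strategies, none is strictly dominated by another pure strategy of the same player, so the elimination stops.
Surviving strategies — Country A: {High, Mid}; Country B: {L, R}.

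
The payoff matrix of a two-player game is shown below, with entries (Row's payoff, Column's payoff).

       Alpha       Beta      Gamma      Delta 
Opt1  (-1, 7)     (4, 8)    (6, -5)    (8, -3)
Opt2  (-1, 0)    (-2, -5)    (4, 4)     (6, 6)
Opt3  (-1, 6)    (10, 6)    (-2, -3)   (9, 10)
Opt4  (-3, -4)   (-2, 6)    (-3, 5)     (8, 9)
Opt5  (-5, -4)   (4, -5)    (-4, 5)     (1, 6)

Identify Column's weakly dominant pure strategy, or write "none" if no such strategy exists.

none

Alpha fails to dominate Beta at Opt1 (7<8).
Beta fails to dominate Alpha at Opt2 (-5<0).
Gamma fails to dominate Alpha at Opt1 (-5<7).
Delta fails to dominate Alpha at Opt1 (-3<7).
No single strategy dominates all the others.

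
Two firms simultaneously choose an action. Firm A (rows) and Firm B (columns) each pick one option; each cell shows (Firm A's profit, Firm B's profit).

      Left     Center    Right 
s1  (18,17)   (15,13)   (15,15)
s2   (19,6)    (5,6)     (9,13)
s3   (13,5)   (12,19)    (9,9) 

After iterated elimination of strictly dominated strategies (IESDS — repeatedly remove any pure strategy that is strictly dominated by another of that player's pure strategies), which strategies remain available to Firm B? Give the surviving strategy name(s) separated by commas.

Firm A's strategy s3 is strictly dominated by s1 (Left: 18>13, Center: 15>12, Right: 15>9) and is removed.
For Firm B, Right strictly dominates Center on the remaining rows (s1: 15>13, s2: 13>6); eliminate Center.
Among the remaining strategies, none is strictly dominated by another pure strategy of the same player, so the elimination stops.
Surviving strategies — Firm A: {s1, s2}; Firm B: {Left, Right}.

Left, Right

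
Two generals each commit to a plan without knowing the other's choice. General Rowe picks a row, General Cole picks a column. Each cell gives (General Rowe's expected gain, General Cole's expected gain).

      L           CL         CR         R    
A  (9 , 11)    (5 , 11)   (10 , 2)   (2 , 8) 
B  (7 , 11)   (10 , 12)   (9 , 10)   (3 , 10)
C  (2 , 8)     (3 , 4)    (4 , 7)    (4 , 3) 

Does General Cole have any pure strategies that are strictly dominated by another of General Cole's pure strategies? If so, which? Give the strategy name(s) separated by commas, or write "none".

L: no other strategy beats it everywhere (CL at A (11=11); CR at A (11>2); R at A (11>8)).
Nothing dominates CL: L at A (11=11); CR at A (11>2); R at A (11>8).
CR: dominated, since L does at least as well everywhere (A: 11>2, B: 11>10, C: 8>7).
L strictly dominates R — A: 11>8, B: 11>10, C: 8>3.

CR, R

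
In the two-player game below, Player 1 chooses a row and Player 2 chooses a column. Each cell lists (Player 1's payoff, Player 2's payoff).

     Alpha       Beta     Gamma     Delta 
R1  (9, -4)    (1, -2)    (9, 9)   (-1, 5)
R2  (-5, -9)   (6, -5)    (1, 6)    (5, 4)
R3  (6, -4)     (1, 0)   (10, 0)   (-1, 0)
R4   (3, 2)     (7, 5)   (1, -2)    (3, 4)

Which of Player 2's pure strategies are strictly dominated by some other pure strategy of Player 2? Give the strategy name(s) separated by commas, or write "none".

Beta strictly dominates Alpha — R1: -2>-4, R2: -5>-9, R3: 0>-4, R4: 5>2.
Nothing dominates Beta: Alpha at R1 (-2>-4); Gamma at R3 (0=0); Delta at R3 (0=0).
Gamma is not dominated — it holds its own against Alpha at R1 (9>-4); Beta at R1 (9>-2); Delta at R1 (9>5).
Delta: no other strategy beats it everywhere (Alpha at R1 (5>-4); Beta at R1 (5>-2); Gamma at R3 (0=0)).

Alpha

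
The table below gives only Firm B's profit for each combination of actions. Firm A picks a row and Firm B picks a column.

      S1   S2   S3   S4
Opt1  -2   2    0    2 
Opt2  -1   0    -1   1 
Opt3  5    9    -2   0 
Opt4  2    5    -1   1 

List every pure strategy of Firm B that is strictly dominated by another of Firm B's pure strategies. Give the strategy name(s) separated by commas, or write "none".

S1: dominated, since S2 does at least as well everywhere (Opt1: 2>-2, Opt2: 0>-1, Opt3: 9>5, Opt4: 5>2).
S2: no other strategy beats it everywhere (S1 at Opt1 (2>-2); S3 at Opt1 (2>0); S4 at Opt1 (2=2)).
S2 strictly dominates S3 — Opt1: 2>0, Opt2: 0>-1, Opt3: 9>-2, Opt4: 5>-1.
S4 is not dominated — it holds its own against S1 at Opt1 (2>-2); S2 at Opt1 (2=2); S3 at Opt1 (2>0).

S1, S3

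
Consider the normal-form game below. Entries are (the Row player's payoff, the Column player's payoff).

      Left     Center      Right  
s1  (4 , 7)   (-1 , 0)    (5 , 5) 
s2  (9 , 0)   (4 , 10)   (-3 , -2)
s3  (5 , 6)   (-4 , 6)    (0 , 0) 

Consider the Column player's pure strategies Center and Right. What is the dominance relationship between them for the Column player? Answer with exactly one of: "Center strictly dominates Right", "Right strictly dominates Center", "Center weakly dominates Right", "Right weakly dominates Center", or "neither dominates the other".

Compare Center to Right across each choice by the Row player: s1: 0<5, s2: 10>-2, s3: 6>0.
Center does better at s2, s3 but worse at s1; neither strategy dominates the other.

neither dominates the other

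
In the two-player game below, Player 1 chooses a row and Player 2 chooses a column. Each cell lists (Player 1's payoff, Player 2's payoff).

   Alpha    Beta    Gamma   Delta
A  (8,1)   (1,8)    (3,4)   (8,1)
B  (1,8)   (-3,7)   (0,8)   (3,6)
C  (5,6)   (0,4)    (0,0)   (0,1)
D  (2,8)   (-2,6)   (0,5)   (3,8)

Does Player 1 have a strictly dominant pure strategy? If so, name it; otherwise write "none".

A

A vs B: Alpha: 8>1, Beta: 1>-3, Gamma: 3>0, Delta: 8>3.
A vs C: Alpha: 8>5, Beta: 1>0, Gamma: 3>0, Delta: 8>0.
A vs D: Alpha: 8>2, Beta: 1>-2, Gamma: 3>0, Delta: 8>3.
A strictly beats every other strategy against every opponent action, so it is strictly dominant.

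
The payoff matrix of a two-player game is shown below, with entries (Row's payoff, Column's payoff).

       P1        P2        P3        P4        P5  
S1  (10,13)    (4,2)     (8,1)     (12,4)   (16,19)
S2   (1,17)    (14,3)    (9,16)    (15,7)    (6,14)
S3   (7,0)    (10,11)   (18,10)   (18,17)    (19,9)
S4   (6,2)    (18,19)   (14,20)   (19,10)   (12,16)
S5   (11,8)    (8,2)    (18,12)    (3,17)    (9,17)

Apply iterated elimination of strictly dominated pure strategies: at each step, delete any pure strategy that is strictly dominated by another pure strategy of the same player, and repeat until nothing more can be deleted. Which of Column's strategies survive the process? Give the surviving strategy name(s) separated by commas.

P2, P3, P4, P5

Row's strategy S2 is strictly dominated by S4 (P1: 6>1, P2: 18>14, P3: 14>9, P4: 19>15, P5: 12>6) and is removed.
For Column, P5 strictly dominates P1 on the remaining rows (S1: 19>13, S3: 9>0, S4: 16>2, S5: 17>8); eliminate P1.
For Row, S3 strictly dominates S1 on the remaining columns (P2: 10>4, P3: 18>8, P4: 18>12, P5: 19>16); eliminate S1.
Among the remaining strategies, none is strictly dominated by another pure strategy of the same player, so the elimination stops.
Surviving strategies — Row: {S3, S4, S5}; Column: {P2, P3, P4, P5}.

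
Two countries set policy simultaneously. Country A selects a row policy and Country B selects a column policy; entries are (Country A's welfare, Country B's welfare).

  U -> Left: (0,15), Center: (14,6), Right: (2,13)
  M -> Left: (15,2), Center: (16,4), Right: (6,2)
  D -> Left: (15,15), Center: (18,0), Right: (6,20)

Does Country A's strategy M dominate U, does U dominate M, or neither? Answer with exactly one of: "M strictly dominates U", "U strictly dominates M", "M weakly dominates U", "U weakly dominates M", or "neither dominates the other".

M's payoffs vs U's, by Country B's action — Left: 15>0, Center: 16>14, Right: 6>2.
Every comparison favours M, so M strictly dominates U.

M strictly dominates U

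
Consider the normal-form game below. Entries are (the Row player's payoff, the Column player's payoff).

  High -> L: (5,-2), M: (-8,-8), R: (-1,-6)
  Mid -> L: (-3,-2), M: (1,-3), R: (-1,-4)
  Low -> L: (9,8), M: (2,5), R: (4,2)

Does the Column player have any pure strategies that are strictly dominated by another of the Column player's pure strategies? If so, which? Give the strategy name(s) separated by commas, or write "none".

Nothing dominates L: M at High (-2>-8); R at High (-2>-6).
M: dominated, since L does at least as well everywhere (High: -2>-8, Mid: -2>-3, Low: 8>5).
L strictly dominates R — High: -2>-6, Mid: -2>-4, Low: 8>2.

M, R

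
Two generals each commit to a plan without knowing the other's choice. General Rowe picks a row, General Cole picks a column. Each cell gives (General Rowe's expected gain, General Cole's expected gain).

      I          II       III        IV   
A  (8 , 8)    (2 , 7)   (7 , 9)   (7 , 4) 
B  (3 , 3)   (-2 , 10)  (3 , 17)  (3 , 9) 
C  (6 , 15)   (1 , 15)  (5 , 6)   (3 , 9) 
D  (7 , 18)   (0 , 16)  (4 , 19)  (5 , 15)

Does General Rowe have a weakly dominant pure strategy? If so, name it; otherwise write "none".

A vs B: I: 8>3, II: 2>-2, III: 7>3, IV: 7>3.
A vs C: I: 8>6, II: 2>1, III: 7>5, IV: 7>3.
A vs D: I: 8>7, II: 2>0, III: 7>4, IV: 7>5.
A is at least as good as every other strategy against every opponent action, so it is weakly dominant.

A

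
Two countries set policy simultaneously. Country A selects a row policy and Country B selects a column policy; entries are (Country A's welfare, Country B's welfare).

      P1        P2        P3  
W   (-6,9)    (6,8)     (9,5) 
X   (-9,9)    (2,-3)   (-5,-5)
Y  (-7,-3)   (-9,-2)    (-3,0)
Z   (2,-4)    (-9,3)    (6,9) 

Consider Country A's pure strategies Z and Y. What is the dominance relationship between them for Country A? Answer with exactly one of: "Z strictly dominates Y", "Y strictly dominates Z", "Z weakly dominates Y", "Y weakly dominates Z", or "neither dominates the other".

Z weakly dominates Y

Z's payoffs vs Y's, by Country B's action — P1: 2>-7, P2: -9=-9, P3: 6>-3.
Z is at least as good everywhere and strictly better somewhere (tied only at P2), so Z weakly but not strictly dominates Y.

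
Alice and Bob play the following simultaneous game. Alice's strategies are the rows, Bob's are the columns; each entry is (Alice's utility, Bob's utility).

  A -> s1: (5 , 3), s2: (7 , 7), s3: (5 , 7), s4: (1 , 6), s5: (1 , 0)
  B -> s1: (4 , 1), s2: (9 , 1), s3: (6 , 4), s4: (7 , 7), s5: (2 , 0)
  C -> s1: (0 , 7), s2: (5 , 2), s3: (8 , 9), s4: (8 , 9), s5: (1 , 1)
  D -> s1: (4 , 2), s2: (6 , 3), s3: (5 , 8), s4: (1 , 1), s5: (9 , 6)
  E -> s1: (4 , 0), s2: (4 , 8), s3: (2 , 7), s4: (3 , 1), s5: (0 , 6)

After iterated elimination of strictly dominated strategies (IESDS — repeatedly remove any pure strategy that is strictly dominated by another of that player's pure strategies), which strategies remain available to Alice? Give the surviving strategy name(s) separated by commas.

Column s1 is eliminated: s3 beats it against every remaining row (A: 7>3, B: 4>1, C: 9>7, D: 8>2, E: 7>0).
For Alice, B strictly dominates A on the remaining columns (s2: 9>7, s3: 6>5, s4: 7>1, s5: 2>1); eliminate A.
Alice's strategy E is strictly dominated by B (s2: 9>4, s3: 6>2, s4: 7>3, s5: 2>0) and is removed.
For Bob, s3 strictly dominates s2 on the remaining rows (B: 4>1, C: 9>2, D: 8>3); eliminate s2.
For Bob, s3 strictly dominates s5 on the remaining rows (B: 4>0, C: 9>1, D: 8>6); eliminate s5.
For Alice, C strictly dominates B on the remaining columns (s3: 8>6, s4: 8>7); eliminate B.
For Alice, C strictly dominates D on the remaining columns (s3: 8>5, s4: 8>1); eliminate D.
Among the remaining strategies, none is strictly dominated by another pure strategy of the same player, so the elimination stops.
Surviving strategies — Alice: {C}; Bob: {s3, s4}.

C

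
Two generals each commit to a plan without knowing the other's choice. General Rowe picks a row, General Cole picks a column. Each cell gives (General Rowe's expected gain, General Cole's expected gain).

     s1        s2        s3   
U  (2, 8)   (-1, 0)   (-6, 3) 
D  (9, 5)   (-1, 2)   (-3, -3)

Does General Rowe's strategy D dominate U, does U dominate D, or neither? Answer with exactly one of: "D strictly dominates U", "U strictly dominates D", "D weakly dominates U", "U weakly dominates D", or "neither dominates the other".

D's payoffs vs U's, by General Cole's action — s1: 9>2, s2: -1=-1, s3: -3>-6.
D is at least as good everywhere and strictly better somewhere (tied only at s2), so D weakly but not strictly dominates U.

D weakly dominates U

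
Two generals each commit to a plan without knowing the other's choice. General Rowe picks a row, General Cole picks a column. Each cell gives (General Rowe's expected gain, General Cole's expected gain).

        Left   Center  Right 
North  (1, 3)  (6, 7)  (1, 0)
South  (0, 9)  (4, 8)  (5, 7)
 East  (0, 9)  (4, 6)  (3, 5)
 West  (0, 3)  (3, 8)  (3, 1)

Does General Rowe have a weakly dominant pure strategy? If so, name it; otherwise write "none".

North fails to dominate South at Right (1<5).
South fails to dominate North at Left (0<1).
East fails to dominate North at Left (0<1).
West fails to dominate North at Left (0<1).
No single strategy dominates all the others.

none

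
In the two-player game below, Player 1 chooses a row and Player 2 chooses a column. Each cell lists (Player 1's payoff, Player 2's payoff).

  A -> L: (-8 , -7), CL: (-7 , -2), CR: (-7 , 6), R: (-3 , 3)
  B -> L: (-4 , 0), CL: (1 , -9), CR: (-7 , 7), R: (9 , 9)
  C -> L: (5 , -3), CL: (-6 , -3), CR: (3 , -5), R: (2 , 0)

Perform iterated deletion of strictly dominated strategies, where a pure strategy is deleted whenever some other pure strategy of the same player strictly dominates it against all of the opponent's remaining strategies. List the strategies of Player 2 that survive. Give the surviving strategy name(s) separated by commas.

Row A is eliminated: C beats it against every remaining column (L: 5>-8, CL: -6>-7, CR: 3>-7, R: 2>-3).
Player 2's strategy L is strictly dominated by R (B: 9>0, C: 0>-3) and is removed.
Player 2's strategy CL is strictly dominated by R (B: 9>-9, C: 0>-3) and is removed.
For Player 2, R strictly dominates CR on the remaining rows (B: 9>7, C: 0>-5); eliminate CR.
Row C is eliminated: B beats it against every remaining column (R: 9>2).
Among the remaining strategies, none is strictly dominated by another pure strategy of the same player, so the elimination stops.
Surviving strategies — Player 1: {B}; Player 2: {R}.

R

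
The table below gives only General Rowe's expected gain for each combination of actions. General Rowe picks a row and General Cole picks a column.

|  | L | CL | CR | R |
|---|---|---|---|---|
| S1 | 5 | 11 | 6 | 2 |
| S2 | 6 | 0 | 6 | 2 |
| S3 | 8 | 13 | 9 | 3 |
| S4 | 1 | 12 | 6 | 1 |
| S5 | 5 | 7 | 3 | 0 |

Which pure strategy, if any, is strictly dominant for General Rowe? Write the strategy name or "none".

S3

S3 vs S1: L: 8>5, CL: 13>11, CR: 9>6, R: 3>2.
S3 vs S2: L: 8>6, CL: 13>0, CR: 9>6, R: 3>2.
S3 vs S4: L: 8>1, CL: 13>12, CR: 9>6, R: 3>1.
S3 vs S5: L: 8>5, CL: 13>7, CR: 9>3, R: 3>0.
S3 strictly beats every other strategy against every opponent action, so it is strictly dominant.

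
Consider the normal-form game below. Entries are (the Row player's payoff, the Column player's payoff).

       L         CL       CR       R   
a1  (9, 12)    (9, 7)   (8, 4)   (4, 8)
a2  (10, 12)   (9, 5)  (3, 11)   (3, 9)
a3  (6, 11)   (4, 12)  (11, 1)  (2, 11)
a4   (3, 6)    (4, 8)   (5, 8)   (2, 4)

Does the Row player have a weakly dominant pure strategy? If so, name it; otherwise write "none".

a1 fails to dominate a2 at L (9<10).
a2 fails to dominate a1 at CR (3<8).
a3 fails to dominate a1 at L (6<9).
a4 fails to dominate a1 at L (3<9).
No single strategy dominates all the others.

none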